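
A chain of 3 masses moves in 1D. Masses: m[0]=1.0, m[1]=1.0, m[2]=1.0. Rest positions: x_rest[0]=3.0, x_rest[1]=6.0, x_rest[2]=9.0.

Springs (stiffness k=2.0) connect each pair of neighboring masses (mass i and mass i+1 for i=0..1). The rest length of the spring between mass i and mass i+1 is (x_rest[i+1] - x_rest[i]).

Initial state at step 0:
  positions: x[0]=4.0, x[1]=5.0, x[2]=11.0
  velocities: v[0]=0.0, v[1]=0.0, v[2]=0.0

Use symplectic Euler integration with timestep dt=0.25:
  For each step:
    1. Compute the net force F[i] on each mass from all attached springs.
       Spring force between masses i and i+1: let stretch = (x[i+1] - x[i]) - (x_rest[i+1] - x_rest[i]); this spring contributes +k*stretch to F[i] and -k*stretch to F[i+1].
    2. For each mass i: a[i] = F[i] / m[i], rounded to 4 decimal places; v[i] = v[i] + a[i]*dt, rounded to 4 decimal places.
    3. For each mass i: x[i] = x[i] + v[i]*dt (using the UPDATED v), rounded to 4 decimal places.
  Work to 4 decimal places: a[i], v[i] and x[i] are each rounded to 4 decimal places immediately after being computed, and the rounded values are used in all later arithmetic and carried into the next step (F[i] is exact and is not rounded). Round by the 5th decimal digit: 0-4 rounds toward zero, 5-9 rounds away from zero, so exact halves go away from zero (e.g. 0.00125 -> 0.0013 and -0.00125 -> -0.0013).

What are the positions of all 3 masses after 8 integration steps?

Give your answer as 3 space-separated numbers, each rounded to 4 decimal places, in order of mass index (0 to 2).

Step 0: x=[4.0000 5.0000 11.0000] v=[0.0000 0.0000 0.0000]
Step 1: x=[3.7500 5.6250 10.6250] v=[-1.0000 2.5000 -1.5000]
Step 2: x=[3.3594 6.6406 10.0000] v=[-1.5625 4.0625 -2.5000]
Step 3: x=[3.0039 7.6660 9.3301] v=[-1.4219 4.1016 -2.6797]
Step 4: x=[2.8562 8.3167 8.8272] v=[-0.5909 2.6026 -2.0118]
Step 5: x=[3.0161 8.3486 8.6354] v=[0.6394 0.1276 -0.7671]
Step 6: x=[3.4675 7.7498 8.7828] v=[1.8057 -2.3953 0.5895]
Step 7: x=[4.0792 6.7448 9.1761] v=[2.4469 -4.0200 1.5730]
Step 8: x=[4.6491 5.7105 9.6405] v=[2.2797 -4.1372 1.8574]

Answer: 4.6491 5.7105 9.6405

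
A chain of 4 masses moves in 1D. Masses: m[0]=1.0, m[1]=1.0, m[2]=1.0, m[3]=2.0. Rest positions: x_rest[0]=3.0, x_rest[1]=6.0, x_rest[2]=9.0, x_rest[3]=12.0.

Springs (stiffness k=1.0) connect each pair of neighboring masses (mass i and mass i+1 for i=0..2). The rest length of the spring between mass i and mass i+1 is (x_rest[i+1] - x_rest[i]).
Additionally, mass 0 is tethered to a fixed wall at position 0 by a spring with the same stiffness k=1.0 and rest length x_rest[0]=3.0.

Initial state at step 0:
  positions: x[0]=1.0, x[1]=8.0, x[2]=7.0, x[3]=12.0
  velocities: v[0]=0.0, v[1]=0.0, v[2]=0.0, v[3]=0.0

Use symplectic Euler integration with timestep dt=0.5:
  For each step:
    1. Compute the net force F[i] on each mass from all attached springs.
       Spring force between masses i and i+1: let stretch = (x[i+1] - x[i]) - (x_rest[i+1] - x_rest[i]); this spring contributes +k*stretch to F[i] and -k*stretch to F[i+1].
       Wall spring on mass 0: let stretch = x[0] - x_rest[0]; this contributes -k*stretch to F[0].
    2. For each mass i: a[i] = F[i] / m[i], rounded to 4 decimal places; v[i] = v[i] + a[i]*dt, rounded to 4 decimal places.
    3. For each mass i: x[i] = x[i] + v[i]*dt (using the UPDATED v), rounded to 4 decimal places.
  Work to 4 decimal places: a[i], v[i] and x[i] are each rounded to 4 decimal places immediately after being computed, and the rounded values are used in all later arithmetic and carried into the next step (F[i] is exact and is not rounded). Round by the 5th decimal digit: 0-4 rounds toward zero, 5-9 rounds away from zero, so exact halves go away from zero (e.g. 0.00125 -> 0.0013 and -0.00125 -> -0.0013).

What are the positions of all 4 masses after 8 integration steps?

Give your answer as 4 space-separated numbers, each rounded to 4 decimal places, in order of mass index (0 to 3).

Step 0: x=[1.0000 8.0000 7.0000 12.0000] v=[0.0000 0.0000 0.0000 0.0000]
Step 1: x=[2.5000 6.0000 8.5000 11.7500] v=[3.0000 -4.0000 3.0000 -0.5000]
Step 2: x=[4.2500 3.7500 10.1875 11.4688] v=[3.5000 -4.5000 3.3750 -0.5625]
Step 3: x=[4.8125 3.2344 10.5860 11.4024] v=[1.1250 -1.0313 0.7969 -0.1328]
Step 4: x=[3.7774 4.9512 9.3507 11.6090] v=[-2.0703 3.4336 -2.4707 0.4131]
Step 5: x=[2.0914 7.4745 7.5801 11.9083] v=[-3.3721 5.0465 -3.5413 0.5986]
Step 6: x=[1.2283 8.6784 6.8651 12.0416] v=[-1.7263 2.4078 -1.4300 0.2666]
Step 7: x=[1.9206 7.5665 7.8976 11.9028] v=[1.3846 -2.2239 2.0649 -0.2776]
Step 8: x=[3.5443 5.1259 9.8486 11.6384] v=[3.2473 -4.8813 3.9020 -0.5289]

Answer: 3.5443 5.1259 9.8486 11.6384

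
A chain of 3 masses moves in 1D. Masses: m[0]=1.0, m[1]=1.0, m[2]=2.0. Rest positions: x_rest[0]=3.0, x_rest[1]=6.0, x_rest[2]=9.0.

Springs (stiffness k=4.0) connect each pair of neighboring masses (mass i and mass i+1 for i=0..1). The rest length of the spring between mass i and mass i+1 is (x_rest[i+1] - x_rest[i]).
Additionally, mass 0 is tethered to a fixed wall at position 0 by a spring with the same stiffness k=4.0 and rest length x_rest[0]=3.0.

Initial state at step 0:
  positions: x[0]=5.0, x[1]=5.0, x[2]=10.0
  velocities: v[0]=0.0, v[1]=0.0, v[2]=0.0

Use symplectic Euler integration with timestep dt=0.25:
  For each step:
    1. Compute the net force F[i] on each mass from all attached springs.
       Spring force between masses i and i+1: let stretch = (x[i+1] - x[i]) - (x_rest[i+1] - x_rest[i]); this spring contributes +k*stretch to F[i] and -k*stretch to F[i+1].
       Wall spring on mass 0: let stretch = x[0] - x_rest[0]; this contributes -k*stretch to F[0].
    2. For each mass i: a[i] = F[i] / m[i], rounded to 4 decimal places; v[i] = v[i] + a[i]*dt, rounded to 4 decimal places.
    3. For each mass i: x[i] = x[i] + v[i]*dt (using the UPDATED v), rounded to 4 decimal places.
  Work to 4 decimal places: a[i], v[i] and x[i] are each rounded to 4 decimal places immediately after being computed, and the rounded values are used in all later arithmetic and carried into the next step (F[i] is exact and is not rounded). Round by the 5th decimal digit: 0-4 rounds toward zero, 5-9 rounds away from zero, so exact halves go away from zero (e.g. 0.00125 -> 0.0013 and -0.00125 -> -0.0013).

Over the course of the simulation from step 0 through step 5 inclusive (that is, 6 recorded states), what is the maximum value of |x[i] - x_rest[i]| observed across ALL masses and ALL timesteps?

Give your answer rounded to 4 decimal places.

Step 0: x=[5.0000 5.0000 10.0000] v=[0.0000 0.0000 0.0000]
Step 1: x=[3.7500 6.2500 9.7500] v=[-5.0000 5.0000 -1.0000]
Step 2: x=[2.1875 7.7500 9.4375] v=[-6.2500 6.0000 -1.2500]
Step 3: x=[1.4688 8.2813 9.2891] v=[-2.8750 2.1250 -0.5938]
Step 4: x=[2.0860 7.3614 9.3897] v=[2.4687 -3.6797 0.4023]
Step 5: x=[3.5005 5.6297 9.6118] v=[5.6581 -6.9268 0.8882]
Max displacement = 2.2813

Answer: 2.2813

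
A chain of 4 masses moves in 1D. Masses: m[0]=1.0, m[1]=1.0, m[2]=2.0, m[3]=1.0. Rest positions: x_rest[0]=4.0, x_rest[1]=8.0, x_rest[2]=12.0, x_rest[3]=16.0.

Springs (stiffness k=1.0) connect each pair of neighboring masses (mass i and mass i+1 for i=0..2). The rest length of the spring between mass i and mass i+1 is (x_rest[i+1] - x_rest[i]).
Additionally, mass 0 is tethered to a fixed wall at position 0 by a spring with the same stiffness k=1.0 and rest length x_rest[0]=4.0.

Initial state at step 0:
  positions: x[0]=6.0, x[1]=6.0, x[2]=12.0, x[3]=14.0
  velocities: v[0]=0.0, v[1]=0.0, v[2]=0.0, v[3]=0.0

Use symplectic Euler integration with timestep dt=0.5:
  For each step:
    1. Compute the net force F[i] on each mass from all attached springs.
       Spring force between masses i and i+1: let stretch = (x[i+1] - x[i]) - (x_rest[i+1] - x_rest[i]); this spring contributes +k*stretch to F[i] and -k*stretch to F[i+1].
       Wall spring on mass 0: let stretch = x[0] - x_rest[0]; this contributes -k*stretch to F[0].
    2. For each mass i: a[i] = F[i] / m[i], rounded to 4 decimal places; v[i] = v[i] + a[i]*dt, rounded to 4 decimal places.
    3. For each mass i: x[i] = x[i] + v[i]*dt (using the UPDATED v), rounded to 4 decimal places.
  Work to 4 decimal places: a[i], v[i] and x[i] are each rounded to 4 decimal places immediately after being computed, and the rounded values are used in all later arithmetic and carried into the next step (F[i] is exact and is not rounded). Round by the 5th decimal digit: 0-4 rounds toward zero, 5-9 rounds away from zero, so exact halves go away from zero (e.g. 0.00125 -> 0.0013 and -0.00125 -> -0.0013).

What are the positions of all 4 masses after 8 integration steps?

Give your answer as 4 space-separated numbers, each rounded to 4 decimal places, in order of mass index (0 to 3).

Answer: 3.5516 7.3988 11.9986 15.7866

Derivation:
Step 0: x=[6.0000 6.0000 12.0000 14.0000] v=[0.0000 0.0000 0.0000 0.0000]
Step 1: x=[4.5000 7.5000 11.5000 14.5000] v=[-3.0000 3.0000 -1.0000 1.0000]
Step 2: x=[2.6250 9.2500 10.8750 15.2500] v=[-3.7500 3.5000 -1.2500 1.5000]
Step 3: x=[1.7500 9.7500 10.5938 15.9063] v=[-1.7500 1.0000 -0.5625 1.3125]
Step 4: x=[2.4375 8.4610 10.8712 16.2345] v=[1.3750 -2.5781 0.5547 0.6563]
Step 5: x=[4.0215 6.2686 11.5177 16.2218] v=[3.1680 -4.3848 1.2930 -0.0254]
Step 6: x=[5.1619 4.8267 12.0961 16.0331] v=[2.2808 -2.8838 1.1568 -0.3775]
Step 7: x=[4.9280 5.2860 12.2580 15.8601] v=[-0.4678 0.9185 0.3237 -0.3460]
Step 8: x=[3.5516 7.3988 11.9986 15.7866] v=[-2.7528 4.2255 -0.5188 -0.1471]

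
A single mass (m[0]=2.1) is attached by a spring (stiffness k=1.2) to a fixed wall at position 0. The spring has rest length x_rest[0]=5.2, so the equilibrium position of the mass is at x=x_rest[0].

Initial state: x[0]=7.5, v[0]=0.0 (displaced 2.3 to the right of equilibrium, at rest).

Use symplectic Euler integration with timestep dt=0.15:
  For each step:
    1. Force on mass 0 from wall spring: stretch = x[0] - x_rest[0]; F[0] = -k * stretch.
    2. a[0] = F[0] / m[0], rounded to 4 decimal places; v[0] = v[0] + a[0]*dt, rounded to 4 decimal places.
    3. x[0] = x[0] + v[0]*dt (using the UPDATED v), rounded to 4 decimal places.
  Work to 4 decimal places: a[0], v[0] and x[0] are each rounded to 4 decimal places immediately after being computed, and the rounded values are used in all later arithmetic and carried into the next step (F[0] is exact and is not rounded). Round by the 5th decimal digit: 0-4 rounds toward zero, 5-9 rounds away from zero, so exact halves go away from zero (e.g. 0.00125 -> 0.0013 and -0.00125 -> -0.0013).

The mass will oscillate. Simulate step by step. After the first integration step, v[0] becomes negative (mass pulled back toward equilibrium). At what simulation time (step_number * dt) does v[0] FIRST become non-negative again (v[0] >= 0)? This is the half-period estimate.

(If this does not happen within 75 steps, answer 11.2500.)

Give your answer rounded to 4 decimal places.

Step 0: x=[7.5000] v=[0.0000]
Step 1: x=[7.4704] v=[-0.1971]
Step 2: x=[7.4116] v=[-0.3917]
Step 3: x=[7.3244] v=[-0.5813]
Step 4: x=[7.2099] v=[-0.7634]
Step 5: x=[7.0695] v=[-0.9357]
Step 6: x=[6.9051] v=[-1.0959]
Step 7: x=[6.7188] v=[-1.2420]
Step 8: x=[6.5130] v=[-1.3722]
Step 9: x=[6.2903] v=[-1.4847]
Step 10: x=[6.0536] v=[-1.5782]
Step 11: x=[5.8059] v=[-1.6514]
Step 12: x=[5.5504] v=[-1.7033]
Step 13: x=[5.2904] v=[-1.7333]
Step 14: x=[5.0292] v=[-1.7411]
Step 15: x=[4.7702] v=[-1.7265]
Step 16: x=[4.5167] v=[-1.6897]
Step 17: x=[4.2720] v=[-1.6311]
Step 18: x=[4.0393] v=[-1.5516]
Step 19: x=[3.8215] v=[-1.4521]
Step 20: x=[3.6214] v=[-1.3339]
Step 21: x=[3.4416] v=[-1.1986]
Step 22: x=[3.2844] v=[-1.0479]
Step 23: x=[3.1518] v=[-0.8837]
Step 24: x=[3.0456] v=[-0.7081]
Step 25: x=[2.9671] v=[-0.5234]
Step 26: x=[2.9173] v=[-0.3320]
Step 27: x=[2.8969] v=[-0.1363]
Step 28: x=[2.9061] v=[0.0611]
First v>=0 after going negative at step 28, time=4.2000

Answer: 4.2000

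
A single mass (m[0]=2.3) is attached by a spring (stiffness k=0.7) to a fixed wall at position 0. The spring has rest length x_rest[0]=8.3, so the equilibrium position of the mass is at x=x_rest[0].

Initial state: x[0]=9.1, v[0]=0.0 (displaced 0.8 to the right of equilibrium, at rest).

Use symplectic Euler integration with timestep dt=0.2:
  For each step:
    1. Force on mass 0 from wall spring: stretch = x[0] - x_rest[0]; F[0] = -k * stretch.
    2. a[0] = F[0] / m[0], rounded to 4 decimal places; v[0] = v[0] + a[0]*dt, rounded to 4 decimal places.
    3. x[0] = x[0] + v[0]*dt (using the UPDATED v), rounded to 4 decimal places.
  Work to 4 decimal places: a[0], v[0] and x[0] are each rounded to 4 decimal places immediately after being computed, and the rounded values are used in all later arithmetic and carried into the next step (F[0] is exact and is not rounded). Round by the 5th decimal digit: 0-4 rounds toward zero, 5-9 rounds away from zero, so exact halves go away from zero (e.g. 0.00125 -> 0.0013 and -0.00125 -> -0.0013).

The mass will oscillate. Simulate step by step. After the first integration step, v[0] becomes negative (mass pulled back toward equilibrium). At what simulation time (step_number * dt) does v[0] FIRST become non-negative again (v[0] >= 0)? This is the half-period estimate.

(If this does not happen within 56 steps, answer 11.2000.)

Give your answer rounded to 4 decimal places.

Answer: 5.8000

Derivation:
Step 0: x=[9.1000] v=[0.0000]
Step 1: x=[9.0903] v=[-0.0487]
Step 2: x=[9.0709] v=[-0.0968]
Step 3: x=[9.0422] v=[-0.1437]
Step 4: x=[9.0044] v=[-0.1889]
Step 5: x=[8.9580] v=[-0.2318]
Step 6: x=[8.9036] v=[-0.2719]
Step 7: x=[8.8419] v=[-0.3086]
Step 8: x=[8.7736] v=[-0.3416]
Step 9: x=[8.6995] v=[-0.3704]
Step 10: x=[8.6206] v=[-0.3947]
Step 11: x=[8.5378] v=[-0.4142]
Step 12: x=[8.4521] v=[-0.4287]
Step 13: x=[8.3645] v=[-0.4380]
Step 14: x=[8.2761] v=[-0.4419]
Step 15: x=[8.1880] v=[-0.4404]
Step 16: x=[8.1013] v=[-0.4336]
Step 17: x=[8.0170] v=[-0.4215]
Step 18: x=[7.9361] v=[-0.4043]
Step 19: x=[7.8597] v=[-0.3821]
Step 20: x=[7.7886] v=[-0.3553]
Step 21: x=[7.7238] v=[-0.3242]
Step 22: x=[7.6660] v=[-0.2891]
Step 23: x=[7.6159] v=[-0.2505]
Step 24: x=[7.5741] v=[-0.2089]
Step 25: x=[7.5412] v=[-0.1647]
Step 26: x=[7.5175] v=[-0.1185]
Step 27: x=[7.5033] v=[-0.0709]
Step 28: x=[7.4988] v=[-0.0224]
Step 29: x=[7.5041] v=[0.0264]
First v>=0 after going negative at step 29, time=5.8000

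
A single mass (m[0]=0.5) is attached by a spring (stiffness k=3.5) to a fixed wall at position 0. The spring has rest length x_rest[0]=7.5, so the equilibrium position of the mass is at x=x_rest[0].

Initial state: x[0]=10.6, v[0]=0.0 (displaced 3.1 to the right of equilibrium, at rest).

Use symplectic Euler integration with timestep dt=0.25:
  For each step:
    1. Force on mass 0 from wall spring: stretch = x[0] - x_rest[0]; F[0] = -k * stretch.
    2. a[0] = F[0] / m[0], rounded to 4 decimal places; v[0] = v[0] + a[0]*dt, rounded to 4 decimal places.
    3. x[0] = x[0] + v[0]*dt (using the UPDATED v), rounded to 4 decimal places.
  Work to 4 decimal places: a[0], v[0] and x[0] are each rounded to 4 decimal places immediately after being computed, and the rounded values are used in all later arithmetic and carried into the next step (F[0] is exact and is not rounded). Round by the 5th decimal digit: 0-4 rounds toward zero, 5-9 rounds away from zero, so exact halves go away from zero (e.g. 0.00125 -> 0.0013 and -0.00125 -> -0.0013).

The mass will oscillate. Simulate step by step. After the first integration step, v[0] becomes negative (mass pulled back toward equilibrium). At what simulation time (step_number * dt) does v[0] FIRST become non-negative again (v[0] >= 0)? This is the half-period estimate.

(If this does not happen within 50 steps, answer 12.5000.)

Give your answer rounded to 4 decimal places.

Answer: 1.2500

Derivation:
Step 0: x=[10.6000] v=[0.0000]
Step 1: x=[9.2438] v=[-5.4250]
Step 2: x=[7.1246] v=[-8.4767]
Step 3: x=[5.1697] v=[-7.8198]
Step 4: x=[4.2343] v=[-3.7418]
Step 5: x=[4.7276] v=[1.9732]
First v>=0 after going negative at step 5, time=1.2500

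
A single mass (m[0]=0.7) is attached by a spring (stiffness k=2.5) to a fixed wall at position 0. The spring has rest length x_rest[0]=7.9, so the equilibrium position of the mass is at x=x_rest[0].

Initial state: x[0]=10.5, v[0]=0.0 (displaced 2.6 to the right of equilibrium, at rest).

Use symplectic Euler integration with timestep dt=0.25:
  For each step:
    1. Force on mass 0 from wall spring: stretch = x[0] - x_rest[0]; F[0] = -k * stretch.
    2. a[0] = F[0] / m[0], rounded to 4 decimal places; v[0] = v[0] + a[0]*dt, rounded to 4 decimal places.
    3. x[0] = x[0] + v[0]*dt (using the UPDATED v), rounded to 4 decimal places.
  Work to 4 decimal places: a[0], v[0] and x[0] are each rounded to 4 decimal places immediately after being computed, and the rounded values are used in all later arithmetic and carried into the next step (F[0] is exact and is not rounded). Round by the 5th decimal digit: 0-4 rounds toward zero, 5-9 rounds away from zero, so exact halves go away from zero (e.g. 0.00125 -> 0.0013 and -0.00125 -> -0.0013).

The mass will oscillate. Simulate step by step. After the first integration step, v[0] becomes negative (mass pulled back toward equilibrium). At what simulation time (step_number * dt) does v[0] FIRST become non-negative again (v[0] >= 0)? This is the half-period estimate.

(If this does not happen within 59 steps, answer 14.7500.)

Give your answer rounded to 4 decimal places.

Step 0: x=[10.5000] v=[0.0000]
Step 1: x=[9.9197] v=[-2.3214]
Step 2: x=[8.8885] v=[-4.1247]
Step 3: x=[7.6367] v=[-5.0073]
Step 4: x=[6.4437] v=[-4.7722]
Step 5: x=[5.5757] v=[-3.4719]
Step 6: x=[5.2266] v=[-1.3966]
Step 7: x=[5.4742] v=[0.9904]
First v>=0 after going negative at step 7, time=1.7500

Answer: 1.7500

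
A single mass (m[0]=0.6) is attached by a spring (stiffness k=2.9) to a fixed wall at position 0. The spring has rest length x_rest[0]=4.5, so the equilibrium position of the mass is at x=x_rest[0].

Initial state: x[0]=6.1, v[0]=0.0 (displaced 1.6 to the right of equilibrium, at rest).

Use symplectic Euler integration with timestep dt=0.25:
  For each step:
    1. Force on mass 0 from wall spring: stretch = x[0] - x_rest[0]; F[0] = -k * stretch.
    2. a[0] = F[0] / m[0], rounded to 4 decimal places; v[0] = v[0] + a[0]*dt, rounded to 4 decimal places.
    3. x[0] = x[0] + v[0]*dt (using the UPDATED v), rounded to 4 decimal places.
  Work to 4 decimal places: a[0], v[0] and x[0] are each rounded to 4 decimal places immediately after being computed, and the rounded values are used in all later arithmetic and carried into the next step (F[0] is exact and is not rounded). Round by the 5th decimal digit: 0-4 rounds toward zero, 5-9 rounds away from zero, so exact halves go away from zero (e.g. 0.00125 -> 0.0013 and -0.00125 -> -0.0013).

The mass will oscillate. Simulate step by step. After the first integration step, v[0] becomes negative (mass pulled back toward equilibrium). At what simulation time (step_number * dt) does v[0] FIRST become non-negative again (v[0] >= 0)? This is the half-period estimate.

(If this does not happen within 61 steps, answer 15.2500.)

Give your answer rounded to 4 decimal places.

Answer: 1.5000

Derivation:
Step 0: x=[6.1000] v=[0.0000]
Step 1: x=[5.6167] v=[-1.9333]
Step 2: x=[4.7960] v=[-3.2827]
Step 3: x=[3.8859] v=[-3.6404]
Step 4: x=[3.1613] v=[-2.8984]
Step 5: x=[2.8411] v=[-1.2808]
Step 6: x=[3.0220] v=[0.7237]
First v>=0 after going negative at step 6, time=1.5000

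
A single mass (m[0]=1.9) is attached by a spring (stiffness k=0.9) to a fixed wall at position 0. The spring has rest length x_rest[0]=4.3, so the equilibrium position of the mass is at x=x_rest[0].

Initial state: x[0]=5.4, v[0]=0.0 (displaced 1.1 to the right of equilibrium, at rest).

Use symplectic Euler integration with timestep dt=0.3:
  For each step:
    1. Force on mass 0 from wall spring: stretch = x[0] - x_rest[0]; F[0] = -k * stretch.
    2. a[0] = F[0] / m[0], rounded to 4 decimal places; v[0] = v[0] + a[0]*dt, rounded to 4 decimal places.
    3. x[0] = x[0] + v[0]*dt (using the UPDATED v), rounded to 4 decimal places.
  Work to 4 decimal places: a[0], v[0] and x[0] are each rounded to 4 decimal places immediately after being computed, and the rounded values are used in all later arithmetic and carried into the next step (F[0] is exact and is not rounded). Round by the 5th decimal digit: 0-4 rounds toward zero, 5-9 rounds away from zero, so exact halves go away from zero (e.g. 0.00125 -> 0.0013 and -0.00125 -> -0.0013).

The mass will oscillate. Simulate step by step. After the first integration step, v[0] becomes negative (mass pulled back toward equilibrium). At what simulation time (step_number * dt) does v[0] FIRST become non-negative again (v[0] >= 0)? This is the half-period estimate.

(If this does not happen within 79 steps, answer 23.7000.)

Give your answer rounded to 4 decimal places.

Step 0: x=[5.4000] v=[0.0000]
Step 1: x=[5.3531] v=[-0.1563]
Step 2: x=[5.2613] v=[-0.3059]
Step 3: x=[5.1286] v=[-0.4425]
Step 4: x=[4.9605] v=[-0.5603]
Step 5: x=[4.7642] v=[-0.6542]
Step 6: x=[4.5481] v=[-0.7202]
Step 7: x=[4.3215] v=[-0.7555]
Step 8: x=[4.0939] v=[-0.7586]
Step 9: x=[3.8751] v=[-0.7293]
Step 10: x=[3.6744] v=[-0.6689]
Step 11: x=[3.5004] v=[-0.5800]
Step 12: x=[3.3605] v=[-0.4664]
Step 13: x=[3.2606] v=[-0.3329]
Step 14: x=[3.2050] v=[-0.1852]
Step 15: x=[3.1961] v=[-0.0296]
Step 16: x=[3.2343] v=[0.1273]
First v>=0 after going negative at step 16, time=4.8000

Answer: 4.8000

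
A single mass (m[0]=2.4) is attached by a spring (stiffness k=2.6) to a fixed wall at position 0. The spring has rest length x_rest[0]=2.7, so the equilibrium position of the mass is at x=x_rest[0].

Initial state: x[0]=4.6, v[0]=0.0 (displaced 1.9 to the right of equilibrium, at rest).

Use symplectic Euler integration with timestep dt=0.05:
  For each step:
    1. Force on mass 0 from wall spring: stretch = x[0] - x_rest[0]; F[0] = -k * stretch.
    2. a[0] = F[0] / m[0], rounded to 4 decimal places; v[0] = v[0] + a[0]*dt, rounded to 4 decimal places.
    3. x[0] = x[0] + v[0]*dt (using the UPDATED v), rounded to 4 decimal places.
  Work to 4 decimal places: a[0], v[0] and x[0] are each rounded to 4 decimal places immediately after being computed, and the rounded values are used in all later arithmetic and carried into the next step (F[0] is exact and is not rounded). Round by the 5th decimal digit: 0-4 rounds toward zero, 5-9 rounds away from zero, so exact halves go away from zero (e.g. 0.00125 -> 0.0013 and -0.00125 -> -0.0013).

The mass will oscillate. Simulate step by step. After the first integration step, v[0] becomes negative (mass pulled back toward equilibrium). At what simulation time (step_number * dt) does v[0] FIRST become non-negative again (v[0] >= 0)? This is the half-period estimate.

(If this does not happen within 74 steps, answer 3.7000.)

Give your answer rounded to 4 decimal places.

Step 0: x=[4.6000] v=[0.0000]
Step 1: x=[4.5949] v=[-0.1029]
Step 2: x=[4.5846] v=[-0.2055]
Step 3: x=[4.5692] v=[-0.3076]
Step 4: x=[4.5488] v=[-0.4089]
Step 5: x=[4.5234] v=[-0.5090]
Step 6: x=[4.4930] v=[-0.6078]
Step 7: x=[4.4578] v=[-0.7049]
Step 8: x=[4.4178] v=[-0.8001]
Step 9: x=[4.3731] v=[-0.8932]
Step 10: x=[4.3239] v=[-0.9838]
Step 11: x=[4.2703] v=[-1.0718]
Step 12: x=[4.2125] v=[-1.1569]
Step 13: x=[4.1506] v=[-1.2388]
Step 14: x=[4.0847] v=[-1.3174]
Step 15: x=[4.0151] v=[-1.3924]
Step 16: x=[3.9419] v=[-1.4636]
Step 17: x=[3.8654] v=[-1.5309]
Step 18: x=[3.7857] v=[-1.5940]
Step 19: x=[3.7031] v=[-1.6528]
Step 20: x=[3.6177] v=[-1.7071]
Step 21: x=[3.5299] v=[-1.7568]
Step 22: x=[3.4398] v=[-1.8018]
Step 23: x=[3.3477] v=[-1.8419]
Step 24: x=[3.2539] v=[-1.8770]
Step 25: x=[3.1586] v=[-1.9070]
Step 26: x=[3.0620] v=[-1.9318]
Step 27: x=[2.9644] v=[-1.9514]
Step 28: x=[2.8661] v=[-1.9657]
Step 29: x=[2.7674] v=[-1.9747]
Step 30: x=[2.6685] v=[-1.9784]
Step 31: x=[2.5697] v=[-1.9767]
Step 32: x=[2.4712] v=[-1.9696]
Step 33: x=[2.3733] v=[-1.9572]
Step 34: x=[2.2763] v=[-1.9395]
Step 35: x=[2.1805] v=[-1.9166]
Step 36: x=[2.0861] v=[-1.8885]
Step 37: x=[1.9933] v=[-1.8552]
Step 38: x=[1.9025] v=[-1.8169]
Step 39: x=[1.8138] v=[-1.7737]
Step 40: x=[1.7275] v=[-1.7257]
Step 41: x=[1.6439] v=[-1.6730]
Step 42: x=[1.5631] v=[-1.6158]
Step 43: x=[1.4854] v=[-1.5542]
Step 44: x=[1.4110] v=[-1.4884]
Step 45: x=[1.3401] v=[-1.4186]
Step 46: x=[1.2729] v=[-1.3449]
Step 47: x=[1.2095] v=[-1.2676]
Step 48: x=[1.1502] v=[-1.1869]
Step 49: x=[1.0951] v=[-1.1030]
Step 50: x=[1.0443] v=[-1.0161]
Step 51: x=[0.9980] v=[-0.9264]
Step 52: x=[0.9563] v=[-0.8342]
Step 53: x=[0.9193] v=[-0.7398]
Step 54: x=[0.8871] v=[-0.6433]
Step 55: x=[0.8598] v=[-0.5451]
Step 56: x=[0.8375] v=[-0.4454]
Step 57: x=[0.8203] v=[-0.3445]
Step 58: x=[0.8082] v=[-0.2427]
Step 59: x=[0.8012] v=[-0.1402]
Step 60: x=[0.7993] v=[-0.0374]
Step 61: x=[0.8026] v=[0.0656]
First v>=0 after going negative at step 61, time=3.0500

Answer: 3.0500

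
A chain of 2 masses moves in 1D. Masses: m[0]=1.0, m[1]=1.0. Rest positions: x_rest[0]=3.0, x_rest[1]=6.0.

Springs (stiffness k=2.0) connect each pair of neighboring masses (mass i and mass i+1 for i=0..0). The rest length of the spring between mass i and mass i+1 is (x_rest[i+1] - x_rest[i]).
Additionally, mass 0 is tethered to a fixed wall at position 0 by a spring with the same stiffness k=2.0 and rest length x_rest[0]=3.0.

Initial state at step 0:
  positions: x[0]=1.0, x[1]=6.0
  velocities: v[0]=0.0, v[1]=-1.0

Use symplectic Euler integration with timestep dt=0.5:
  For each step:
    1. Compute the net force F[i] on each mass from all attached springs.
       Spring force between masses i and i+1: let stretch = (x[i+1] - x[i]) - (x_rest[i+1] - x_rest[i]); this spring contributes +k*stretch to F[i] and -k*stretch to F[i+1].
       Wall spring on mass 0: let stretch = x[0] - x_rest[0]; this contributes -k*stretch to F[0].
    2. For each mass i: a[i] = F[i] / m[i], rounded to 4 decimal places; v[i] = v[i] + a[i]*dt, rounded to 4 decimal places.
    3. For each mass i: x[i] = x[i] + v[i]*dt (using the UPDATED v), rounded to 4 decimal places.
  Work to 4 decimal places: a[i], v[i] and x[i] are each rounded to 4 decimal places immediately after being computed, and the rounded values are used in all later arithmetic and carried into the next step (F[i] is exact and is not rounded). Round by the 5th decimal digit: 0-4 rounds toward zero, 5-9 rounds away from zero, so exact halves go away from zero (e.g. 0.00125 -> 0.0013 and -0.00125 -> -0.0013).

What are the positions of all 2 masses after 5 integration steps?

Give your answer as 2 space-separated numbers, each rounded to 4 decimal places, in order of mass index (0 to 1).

Step 0: x=[1.0000 6.0000] v=[0.0000 -1.0000]
Step 1: x=[3.0000 4.5000] v=[4.0000 -3.0000]
Step 2: x=[4.2500 3.7500] v=[2.5000 -1.5000]
Step 3: x=[3.1250 4.7500] v=[-2.2500 2.0000]
Step 4: x=[1.2500 6.4375] v=[-3.7500 3.3750]
Step 5: x=[1.3438 7.0313] v=[0.1875 1.1875]

Answer: 1.3438 7.0313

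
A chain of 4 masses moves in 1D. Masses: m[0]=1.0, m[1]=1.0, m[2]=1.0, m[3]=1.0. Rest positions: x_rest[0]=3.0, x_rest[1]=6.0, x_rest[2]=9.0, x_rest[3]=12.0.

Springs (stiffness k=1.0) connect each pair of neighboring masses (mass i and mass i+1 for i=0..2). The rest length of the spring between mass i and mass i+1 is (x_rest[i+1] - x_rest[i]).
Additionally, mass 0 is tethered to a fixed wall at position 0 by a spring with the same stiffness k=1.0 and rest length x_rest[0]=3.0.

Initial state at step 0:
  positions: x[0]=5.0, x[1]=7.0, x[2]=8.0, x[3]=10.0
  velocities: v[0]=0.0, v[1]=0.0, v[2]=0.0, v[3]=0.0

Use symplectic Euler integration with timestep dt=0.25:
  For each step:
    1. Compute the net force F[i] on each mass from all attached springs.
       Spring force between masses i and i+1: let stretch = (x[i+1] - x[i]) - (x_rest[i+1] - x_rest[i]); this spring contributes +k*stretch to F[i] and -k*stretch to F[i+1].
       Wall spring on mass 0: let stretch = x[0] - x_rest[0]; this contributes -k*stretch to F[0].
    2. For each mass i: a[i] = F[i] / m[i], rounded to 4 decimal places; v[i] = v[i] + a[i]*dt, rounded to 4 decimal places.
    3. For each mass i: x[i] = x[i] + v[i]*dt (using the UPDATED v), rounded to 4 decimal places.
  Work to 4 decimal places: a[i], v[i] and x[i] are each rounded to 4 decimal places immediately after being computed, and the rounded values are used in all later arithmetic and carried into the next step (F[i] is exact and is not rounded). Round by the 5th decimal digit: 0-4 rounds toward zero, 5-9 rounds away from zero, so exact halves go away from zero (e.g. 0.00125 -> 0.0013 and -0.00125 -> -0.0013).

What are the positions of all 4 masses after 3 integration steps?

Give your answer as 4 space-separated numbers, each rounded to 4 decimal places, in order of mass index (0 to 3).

Step 0: x=[5.0000 7.0000 8.0000 10.0000] v=[0.0000 0.0000 0.0000 0.0000]
Step 1: x=[4.8125 6.9375 8.0625 10.0625] v=[-0.7500 -0.2500 0.2500 0.2500]
Step 2: x=[4.4570 6.8125 8.1797 10.1875] v=[-1.4219 -0.5000 0.4688 0.5000]
Step 3: x=[3.9702 6.6257 8.3370 10.3745] v=[-1.9473 -0.7471 0.6290 0.7481]

Answer: 3.9702 6.6257 8.3370 10.3745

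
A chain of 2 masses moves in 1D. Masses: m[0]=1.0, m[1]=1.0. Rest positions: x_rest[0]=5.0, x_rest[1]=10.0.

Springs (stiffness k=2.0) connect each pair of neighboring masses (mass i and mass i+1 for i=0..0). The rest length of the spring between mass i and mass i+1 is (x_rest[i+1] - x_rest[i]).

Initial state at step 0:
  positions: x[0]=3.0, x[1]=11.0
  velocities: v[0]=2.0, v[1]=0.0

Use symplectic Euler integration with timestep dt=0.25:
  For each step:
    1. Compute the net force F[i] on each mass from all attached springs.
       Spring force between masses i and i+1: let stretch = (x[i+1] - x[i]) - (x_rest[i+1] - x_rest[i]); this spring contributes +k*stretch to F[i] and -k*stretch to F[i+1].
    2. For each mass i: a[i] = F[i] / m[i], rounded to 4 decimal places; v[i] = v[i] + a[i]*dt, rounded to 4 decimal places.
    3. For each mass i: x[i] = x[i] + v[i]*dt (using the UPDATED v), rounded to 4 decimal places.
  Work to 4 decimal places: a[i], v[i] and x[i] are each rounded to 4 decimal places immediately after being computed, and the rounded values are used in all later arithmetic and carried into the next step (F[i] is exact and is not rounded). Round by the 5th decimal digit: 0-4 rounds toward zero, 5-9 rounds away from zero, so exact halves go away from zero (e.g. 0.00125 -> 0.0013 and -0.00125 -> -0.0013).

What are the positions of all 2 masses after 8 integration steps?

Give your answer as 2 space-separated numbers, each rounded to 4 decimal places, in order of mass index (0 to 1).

Answer: 6.7224 11.2778

Derivation:
Step 0: x=[3.0000 11.0000] v=[2.0000 0.0000]
Step 1: x=[3.8750 10.6250] v=[3.5000 -1.5000]
Step 2: x=[4.9688 10.0313] v=[4.3750 -2.3750]
Step 3: x=[6.0704 9.4297] v=[4.4063 -2.4063]
Step 4: x=[6.9669 9.0332] v=[3.5860 -1.5860]
Step 5: x=[7.4967 9.0034] v=[2.1192 -0.1192]
Step 6: x=[7.5899 9.4103] v=[0.3726 1.6275]
Step 7: x=[7.2856 10.2146] v=[-1.2172 3.2173]
Step 8: x=[6.7224 11.2778] v=[-2.2527 4.2528]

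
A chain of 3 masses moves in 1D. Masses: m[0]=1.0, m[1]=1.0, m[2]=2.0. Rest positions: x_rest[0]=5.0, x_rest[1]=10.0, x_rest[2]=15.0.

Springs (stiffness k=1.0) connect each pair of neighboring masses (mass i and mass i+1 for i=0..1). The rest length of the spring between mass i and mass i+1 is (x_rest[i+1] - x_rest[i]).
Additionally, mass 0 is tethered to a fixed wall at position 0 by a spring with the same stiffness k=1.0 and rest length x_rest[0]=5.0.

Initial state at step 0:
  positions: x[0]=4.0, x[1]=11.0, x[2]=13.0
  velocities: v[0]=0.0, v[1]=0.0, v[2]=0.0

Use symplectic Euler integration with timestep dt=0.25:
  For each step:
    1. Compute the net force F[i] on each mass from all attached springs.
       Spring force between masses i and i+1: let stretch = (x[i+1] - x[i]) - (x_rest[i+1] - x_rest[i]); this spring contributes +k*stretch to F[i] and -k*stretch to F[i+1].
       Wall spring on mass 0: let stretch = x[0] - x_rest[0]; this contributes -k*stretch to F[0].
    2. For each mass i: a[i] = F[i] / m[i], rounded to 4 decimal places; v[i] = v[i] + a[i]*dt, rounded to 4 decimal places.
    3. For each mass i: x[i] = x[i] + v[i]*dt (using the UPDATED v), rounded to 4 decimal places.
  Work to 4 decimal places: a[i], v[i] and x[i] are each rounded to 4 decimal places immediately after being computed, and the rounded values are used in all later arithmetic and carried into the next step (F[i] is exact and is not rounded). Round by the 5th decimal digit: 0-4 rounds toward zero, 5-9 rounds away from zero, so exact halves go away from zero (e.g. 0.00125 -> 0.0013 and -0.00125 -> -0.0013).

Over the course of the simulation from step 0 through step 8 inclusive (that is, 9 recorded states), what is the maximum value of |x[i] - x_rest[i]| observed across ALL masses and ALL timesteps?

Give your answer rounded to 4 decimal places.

Answer: 2.5232

Derivation:
Step 0: x=[4.0000 11.0000 13.0000] v=[0.0000 0.0000 0.0000]
Step 1: x=[4.1875 10.6875 13.0938] v=[0.7500 -1.2500 0.3750]
Step 2: x=[4.5195 10.1192 13.2686] v=[1.3281 -2.2734 0.6992]
Step 3: x=[4.9191 9.3977 13.5012] v=[1.5982 -2.8860 0.9305]
Step 4: x=[5.2911 8.6528 13.7619] v=[1.4881 -2.9798 1.0426]
Step 5: x=[5.5426 8.0171 14.0192] v=[1.0058 -2.5430 1.0290]
Step 6: x=[5.6023 7.6018 14.2451] v=[0.2388 -1.6611 0.9037]
Step 7: x=[5.4368 7.4768 14.4197] v=[-0.6619 -0.5002 0.6983]
Step 8: x=[5.0590 7.6582 14.5336] v=[-1.5111 0.7255 0.4554]
Max displacement = 2.5232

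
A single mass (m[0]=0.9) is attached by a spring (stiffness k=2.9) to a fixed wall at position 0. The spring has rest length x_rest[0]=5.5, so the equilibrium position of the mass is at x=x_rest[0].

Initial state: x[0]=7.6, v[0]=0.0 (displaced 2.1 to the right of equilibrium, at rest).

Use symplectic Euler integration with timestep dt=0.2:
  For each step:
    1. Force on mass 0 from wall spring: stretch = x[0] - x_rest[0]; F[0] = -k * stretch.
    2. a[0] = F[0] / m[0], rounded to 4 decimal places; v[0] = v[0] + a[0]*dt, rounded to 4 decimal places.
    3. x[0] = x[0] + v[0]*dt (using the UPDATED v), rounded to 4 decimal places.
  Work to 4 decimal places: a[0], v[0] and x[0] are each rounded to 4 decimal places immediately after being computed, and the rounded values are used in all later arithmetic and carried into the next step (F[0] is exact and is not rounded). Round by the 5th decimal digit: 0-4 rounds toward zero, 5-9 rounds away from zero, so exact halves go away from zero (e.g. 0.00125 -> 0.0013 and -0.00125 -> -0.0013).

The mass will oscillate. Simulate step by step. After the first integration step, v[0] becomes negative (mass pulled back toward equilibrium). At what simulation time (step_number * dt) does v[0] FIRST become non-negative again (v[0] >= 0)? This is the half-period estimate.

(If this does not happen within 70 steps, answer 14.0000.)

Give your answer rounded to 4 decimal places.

Step 0: x=[7.6000] v=[0.0000]
Step 1: x=[7.3293] v=[-1.3533]
Step 2: x=[6.8229] v=[-2.5322]
Step 3: x=[6.1460] v=[-3.3847]
Step 4: x=[5.3858] v=[-3.8010]
Step 5: x=[4.6403] v=[-3.7274]
Step 6: x=[4.0056] v=[-3.1734]
Step 7: x=[3.5635] v=[-2.2103]
Step 8: x=[3.3710] v=[-0.9623]
Step 9: x=[3.4529] v=[0.4097]
First v>=0 after going negative at step 9, time=1.8000

Answer: 1.8000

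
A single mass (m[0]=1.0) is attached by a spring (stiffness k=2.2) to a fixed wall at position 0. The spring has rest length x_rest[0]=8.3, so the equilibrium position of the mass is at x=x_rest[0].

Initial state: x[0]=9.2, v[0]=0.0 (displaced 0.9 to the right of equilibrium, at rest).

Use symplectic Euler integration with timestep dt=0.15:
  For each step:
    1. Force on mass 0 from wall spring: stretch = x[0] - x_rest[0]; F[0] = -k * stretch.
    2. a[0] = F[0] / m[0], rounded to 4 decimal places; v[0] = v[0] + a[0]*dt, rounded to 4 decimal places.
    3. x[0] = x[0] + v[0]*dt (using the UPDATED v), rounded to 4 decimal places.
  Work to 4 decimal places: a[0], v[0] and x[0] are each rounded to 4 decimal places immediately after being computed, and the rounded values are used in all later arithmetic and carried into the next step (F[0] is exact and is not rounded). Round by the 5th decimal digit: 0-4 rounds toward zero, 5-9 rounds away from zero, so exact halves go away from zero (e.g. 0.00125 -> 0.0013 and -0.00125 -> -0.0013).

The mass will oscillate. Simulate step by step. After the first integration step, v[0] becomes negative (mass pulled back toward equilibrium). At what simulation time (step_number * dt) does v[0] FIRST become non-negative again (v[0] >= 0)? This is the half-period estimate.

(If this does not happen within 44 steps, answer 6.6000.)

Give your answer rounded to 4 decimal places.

Answer: 2.2500

Derivation:
Step 0: x=[9.2000] v=[0.0000]
Step 1: x=[9.1555] v=[-0.2970]
Step 2: x=[9.0686] v=[-0.5793]
Step 3: x=[8.9437] v=[-0.8329]
Step 4: x=[8.7869] v=[-1.0453]
Step 5: x=[8.6060] v=[-1.2060]
Step 6: x=[8.4100] v=[-1.3070]
Step 7: x=[8.2085] v=[-1.3433]
Step 8: x=[8.0115] v=[-1.3131]
Step 9: x=[7.8288] v=[-1.2179]
Step 10: x=[7.6694] v=[-1.0624]
Step 11: x=[7.5413] v=[-0.8543]
Step 12: x=[7.4507] v=[-0.6039]
Step 13: x=[7.4022] v=[-0.3236]
Step 14: x=[7.3981] v=[-0.0273]
Step 15: x=[7.4386] v=[0.2703]
First v>=0 after going negative at step 15, time=2.2500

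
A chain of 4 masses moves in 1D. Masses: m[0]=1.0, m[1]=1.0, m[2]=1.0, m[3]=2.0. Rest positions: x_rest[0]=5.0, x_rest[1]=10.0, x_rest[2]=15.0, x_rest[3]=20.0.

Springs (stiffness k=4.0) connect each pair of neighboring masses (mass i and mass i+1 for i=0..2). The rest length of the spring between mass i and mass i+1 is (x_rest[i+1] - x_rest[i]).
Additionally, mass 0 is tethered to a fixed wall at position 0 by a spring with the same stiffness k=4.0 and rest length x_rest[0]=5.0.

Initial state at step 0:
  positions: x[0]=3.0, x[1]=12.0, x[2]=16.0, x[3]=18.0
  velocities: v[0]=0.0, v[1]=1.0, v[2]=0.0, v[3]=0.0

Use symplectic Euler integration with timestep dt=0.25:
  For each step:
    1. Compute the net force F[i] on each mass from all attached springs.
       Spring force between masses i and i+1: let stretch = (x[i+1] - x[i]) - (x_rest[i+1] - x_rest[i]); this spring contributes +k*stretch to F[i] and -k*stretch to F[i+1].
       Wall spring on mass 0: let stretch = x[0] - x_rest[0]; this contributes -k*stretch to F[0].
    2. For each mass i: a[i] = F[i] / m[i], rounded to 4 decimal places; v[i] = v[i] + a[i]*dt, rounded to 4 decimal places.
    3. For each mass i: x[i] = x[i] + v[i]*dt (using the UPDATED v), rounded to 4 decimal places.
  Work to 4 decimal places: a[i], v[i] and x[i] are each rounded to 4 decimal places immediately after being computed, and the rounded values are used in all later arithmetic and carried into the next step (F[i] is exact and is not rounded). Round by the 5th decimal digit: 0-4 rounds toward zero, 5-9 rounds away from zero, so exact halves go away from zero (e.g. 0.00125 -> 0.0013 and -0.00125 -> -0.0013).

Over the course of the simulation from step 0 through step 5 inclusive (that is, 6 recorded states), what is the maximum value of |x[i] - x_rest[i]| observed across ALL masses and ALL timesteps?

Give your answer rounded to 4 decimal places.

Step 0: x=[3.0000 12.0000 16.0000 18.0000] v=[0.0000 1.0000 0.0000 0.0000]
Step 1: x=[4.5000 11.0000 15.5000 18.3750] v=[6.0000 -4.0000 -2.0000 1.5000]
Step 2: x=[6.5000 9.5000 14.5938 19.0156] v=[8.0000 -6.0000 -3.6250 2.5625]
Step 3: x=[7.6250 8.5235 13.5196 19.7285] v=[4.5000 -3.9062 -4.2970 2.8516]
Step 4: x=[7.0684 8.5714 12.7486 20.2903] v=[-2.2265 0.1914 -3.0842 2.2472]
Step 5: x=[5.1204 9.2878 12.8187 20.5344] v=[-7.7919 2.8656 0.2803 0.9764]
Max displacement = 2.6250

Answer: 2.6250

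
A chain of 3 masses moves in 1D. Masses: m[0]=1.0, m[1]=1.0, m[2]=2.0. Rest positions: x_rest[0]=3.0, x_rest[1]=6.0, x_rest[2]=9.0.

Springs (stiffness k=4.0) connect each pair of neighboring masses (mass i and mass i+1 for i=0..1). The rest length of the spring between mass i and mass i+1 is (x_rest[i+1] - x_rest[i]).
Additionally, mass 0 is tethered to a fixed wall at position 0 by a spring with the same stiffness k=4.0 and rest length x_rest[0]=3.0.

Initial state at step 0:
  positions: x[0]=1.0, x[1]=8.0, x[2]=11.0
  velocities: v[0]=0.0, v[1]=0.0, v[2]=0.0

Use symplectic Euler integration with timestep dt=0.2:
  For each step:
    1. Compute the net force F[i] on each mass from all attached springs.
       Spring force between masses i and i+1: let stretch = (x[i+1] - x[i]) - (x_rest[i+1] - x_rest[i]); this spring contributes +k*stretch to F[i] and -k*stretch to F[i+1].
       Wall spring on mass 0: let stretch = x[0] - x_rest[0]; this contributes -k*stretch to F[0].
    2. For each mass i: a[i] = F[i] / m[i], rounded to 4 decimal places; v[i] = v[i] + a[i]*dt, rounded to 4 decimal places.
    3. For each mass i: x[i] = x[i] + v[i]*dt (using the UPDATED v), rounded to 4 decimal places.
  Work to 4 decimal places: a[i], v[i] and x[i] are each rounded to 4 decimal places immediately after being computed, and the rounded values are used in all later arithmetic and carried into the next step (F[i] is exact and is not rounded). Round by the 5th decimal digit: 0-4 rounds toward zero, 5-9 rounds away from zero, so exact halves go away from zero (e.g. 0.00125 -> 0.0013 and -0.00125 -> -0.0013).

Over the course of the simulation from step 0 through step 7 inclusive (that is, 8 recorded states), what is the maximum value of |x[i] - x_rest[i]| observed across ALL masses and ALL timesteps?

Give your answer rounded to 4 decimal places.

Answer: 2.6845

Derivation:
Step 0: x=[1.0000 8.0000 11.0000] v=[0.0000 0.0000 0.0000]
Step 1: x=[1.9600 7.3600 11.0000] v=[4.8000 -3.2000 0.0000]
Step 2: x=[3.4704 6.4384 10.9488] v=[7.5520 -4.6080 -0.2560]
Step 3: x=[4.9004 5.7636 10.7768] v=[7.1501 -3.3741 -0.8602]
Step 4: x=[5.6845 5.7528 10.4437] v=[3.9203 -0.0541 -1.6655]
Step 5: x=[5.5700 6.4816 9.9753] v=[-0.5727 3.6440 -2.3419]
Step 6: x=[4.7101 7.6235 9.4674] v=[-4.2994 5.7097 -2.5394]
Step 7: x=[3.5627 8.5943 9.0520] v=[-5.7368 4.8541 -2.0770]
Max displacement = 2.6845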